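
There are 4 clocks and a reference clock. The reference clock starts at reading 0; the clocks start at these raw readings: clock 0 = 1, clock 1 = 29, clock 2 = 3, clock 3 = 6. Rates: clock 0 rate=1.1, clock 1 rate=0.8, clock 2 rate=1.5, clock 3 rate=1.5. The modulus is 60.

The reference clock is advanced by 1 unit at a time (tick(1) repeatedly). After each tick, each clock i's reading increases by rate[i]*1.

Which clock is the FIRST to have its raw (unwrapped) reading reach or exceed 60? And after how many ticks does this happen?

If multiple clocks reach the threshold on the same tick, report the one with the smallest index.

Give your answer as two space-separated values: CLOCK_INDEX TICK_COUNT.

clock 0: start=1, rate=1.1, needs 60-1 = 59; ticks = ceil(59/1.1) = ceil(53.6364) = 54; reading at tick 54 = 1 + 1.1*54 = 60.4000
clock 1: start=29, rate=0.8, needs 60-29 = 31; ticks = ceil(31/0.8) = ceil(38.7500) = 39; reading at tick 39 = 29 + 0.8*39 = 60.2000
clock 2: start=3, rate=1.5, needs 60-3 = 57; ticks = ceil(57/1.5) = ceil(38.0000) = 38; reading at tick 38 = 3 + 1.5*38 = 60.0000
clock 3: start=6, rate=1.5, needs 60-6 = 54; ticks = ceil(54/1.5) = ceil(36.0000) = 36; reading at tick 36 = 6 + 1.5*36 = 60.0000
Minimum tick count = 36; winners = [3]; smallest index = 3

Answer: 3 36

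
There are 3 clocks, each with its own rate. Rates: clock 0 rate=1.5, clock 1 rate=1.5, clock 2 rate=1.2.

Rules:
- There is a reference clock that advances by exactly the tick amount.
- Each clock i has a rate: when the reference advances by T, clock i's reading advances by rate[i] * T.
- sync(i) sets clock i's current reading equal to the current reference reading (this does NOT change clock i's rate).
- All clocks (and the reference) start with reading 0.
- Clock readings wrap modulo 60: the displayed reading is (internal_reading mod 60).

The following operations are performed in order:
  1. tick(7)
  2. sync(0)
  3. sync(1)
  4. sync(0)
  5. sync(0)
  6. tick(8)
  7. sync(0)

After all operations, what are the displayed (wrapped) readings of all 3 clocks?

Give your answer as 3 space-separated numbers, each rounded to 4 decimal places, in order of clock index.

After op 1 tick(7): ref=7.0000 raw=[10.5000 10.5000 8.4000]
After op 2 sync(0): ref=7.0000 raw=[7.0000 10.5000 8.4000]
After op 3 sync(1): ref=7.0000 raw=[7.0000 7.0000 8.4000]
After op 4 sync(0): ref=7.0000 raw=[7.0000 7.0000 8.4000]
After op 5 sync(0): ref=7.0000 raw=[7.0000 7.0000 8.4000]
After op 6 tick(8): ref=15.0000 raw=[19.0000 19.0000 18.0000]
After op 7 sync(0): ref=15.0000 raw=[15.0000 19.0000 18.0000]
Wrap final raw readings (mod 60): 15.0000 mod 60 = 15.0000; 19.0000 mod 60 = 19.0000; 18.0000 mod 60 = 18.0000

Answer: 15.0000 19.0000 18.0000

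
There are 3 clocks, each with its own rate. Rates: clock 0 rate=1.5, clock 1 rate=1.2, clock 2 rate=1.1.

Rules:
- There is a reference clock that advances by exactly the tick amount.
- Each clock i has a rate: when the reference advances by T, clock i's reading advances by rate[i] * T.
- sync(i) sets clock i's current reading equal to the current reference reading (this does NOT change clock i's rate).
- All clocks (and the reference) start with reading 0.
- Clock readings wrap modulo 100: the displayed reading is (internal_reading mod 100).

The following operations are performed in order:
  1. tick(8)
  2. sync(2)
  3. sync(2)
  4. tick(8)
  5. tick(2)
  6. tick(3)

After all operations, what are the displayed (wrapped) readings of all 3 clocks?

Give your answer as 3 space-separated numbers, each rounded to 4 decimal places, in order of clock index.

After op 1 tick(8): ref=8.0000 raw=[12.0000 9.6000 8.8000]
After op 2 sync(2): ref=8.0000 raw=[12.0000 9.6000 8.0000]
After op 3 sync(2): ref=8.0000 raw=[12.0000 9.6000 8.0000]
After op 4 tick(8): ref=16.0000 raw=[24.0000 19.2000 16.8000]
After op 5 tick(2): ref=18.0000 raw=[27.0000 21.6000 19.0000]
After op 6 tick(3): ref=21.0000 raw=[31.5000 25.2000 22.3000]
Wrap final raw readings (mod 100): 31.5000 mod 100 = 31.5000; 25.2000 mod 100 = 25.2000; 22.3000 mod 100 = 22.3000

Answer: 31.5000 25.2000 22.3000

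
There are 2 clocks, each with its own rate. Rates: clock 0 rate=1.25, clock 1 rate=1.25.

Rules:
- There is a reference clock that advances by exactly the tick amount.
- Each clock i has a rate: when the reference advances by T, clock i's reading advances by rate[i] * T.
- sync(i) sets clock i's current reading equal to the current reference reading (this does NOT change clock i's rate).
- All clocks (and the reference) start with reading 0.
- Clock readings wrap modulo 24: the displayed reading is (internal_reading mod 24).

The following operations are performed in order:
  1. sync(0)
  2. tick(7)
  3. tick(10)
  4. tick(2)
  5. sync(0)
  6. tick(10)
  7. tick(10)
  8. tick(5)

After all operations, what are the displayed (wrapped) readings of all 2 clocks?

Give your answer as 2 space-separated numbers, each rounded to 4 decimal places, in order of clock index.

After op 1 sync(0): ref=0.0000 raw=[0.0000 0.0000]
After op 2 tick(7): ref=7.0000 raw=[8.7500 8.7500]
After op 3 tick(10): ref=17.0000 raw=[21.2500 21.2500]
After op 4 tick(2): ref=19.0000 raw=[23.7500 23.7500]
After op 5 sync(0): ref=19.0000 raw=[19.0000 23.7500]
After op 6 tick(10): ref=29.0000 raw=[31.5000 36.2500]
After op 7 tick(10): ref=39.0000 raw=[44.0000 48.7500]
After op 8 tick(5): ref=44.0000 raw=[50.2500 55.0000]
Wrap final raw readings (mod 24): 50.2500 mod 24 = 2.2500; 55.0000 mod 24 = 7.0000

Answer: 2.2500 7.0000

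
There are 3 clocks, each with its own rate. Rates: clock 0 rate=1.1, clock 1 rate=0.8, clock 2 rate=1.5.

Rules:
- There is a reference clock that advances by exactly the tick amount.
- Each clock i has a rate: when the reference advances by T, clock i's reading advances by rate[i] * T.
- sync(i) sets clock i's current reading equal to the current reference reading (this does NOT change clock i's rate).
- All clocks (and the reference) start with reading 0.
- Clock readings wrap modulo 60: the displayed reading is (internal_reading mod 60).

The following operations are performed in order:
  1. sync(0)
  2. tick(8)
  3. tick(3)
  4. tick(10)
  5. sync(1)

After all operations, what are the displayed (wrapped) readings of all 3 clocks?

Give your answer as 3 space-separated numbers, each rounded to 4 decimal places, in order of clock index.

After op 1 sync(0): ref=0.0000 raw=[0.0000 0.0000 0.0000]
After op 2 tick(8): ref=8.0000 raw=[8.8000 6.4000 12.0000]
After op 3 tick(3): ref=11.0000 raw=[12.1000 8.8000 16.5000]
After op 4 tick(10): ref=21.0000 raw=[23.1000 16.8000 31.5000]
After op 5 sync(1): ref=21.0000 raw=[23.1000 21.0000 31.5000]
Wrap final raw readings (mod 60): 23.1000 mod 60 = 23.1000; 21.0000 mod 60 = 21.0000; 31.5000 mod 60 = 31.5000

Answer: 23.1000 21.0000 31.5000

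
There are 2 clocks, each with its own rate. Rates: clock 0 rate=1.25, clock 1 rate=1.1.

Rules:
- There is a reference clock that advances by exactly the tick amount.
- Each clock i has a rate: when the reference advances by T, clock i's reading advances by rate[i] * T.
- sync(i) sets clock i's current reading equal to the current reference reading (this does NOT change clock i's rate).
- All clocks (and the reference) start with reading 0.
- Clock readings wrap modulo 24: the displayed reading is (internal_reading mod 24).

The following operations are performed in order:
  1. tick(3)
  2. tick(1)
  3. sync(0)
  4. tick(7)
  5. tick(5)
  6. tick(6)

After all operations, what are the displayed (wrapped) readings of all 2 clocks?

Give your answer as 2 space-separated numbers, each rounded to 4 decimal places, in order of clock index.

Answer: 2.5000 0.2000

Derivation:
After op 1 tick(3): ref=3.0000 raw=[3.7500 3.3000]
After op 2 tick(1): ref=4.0000 raw=[5.0000 4.4000]
After op 3 sync(0): ref=4.0000 raw=[4.0000 4.4000]
After op 4 tick(7): ref=11.0000 raw=[12.7500 12.1000]
After op 5 tick(5): ref=16.0000 raw=[19.0000 17.6000]
After op 6 tick(6): ref=22.0000 raw=[26.5000 24.2000]
Wrap final raw readings (mod 24): 26.5000 mod 24 = 2.5000; 24.2000 mod 24 = 0.2000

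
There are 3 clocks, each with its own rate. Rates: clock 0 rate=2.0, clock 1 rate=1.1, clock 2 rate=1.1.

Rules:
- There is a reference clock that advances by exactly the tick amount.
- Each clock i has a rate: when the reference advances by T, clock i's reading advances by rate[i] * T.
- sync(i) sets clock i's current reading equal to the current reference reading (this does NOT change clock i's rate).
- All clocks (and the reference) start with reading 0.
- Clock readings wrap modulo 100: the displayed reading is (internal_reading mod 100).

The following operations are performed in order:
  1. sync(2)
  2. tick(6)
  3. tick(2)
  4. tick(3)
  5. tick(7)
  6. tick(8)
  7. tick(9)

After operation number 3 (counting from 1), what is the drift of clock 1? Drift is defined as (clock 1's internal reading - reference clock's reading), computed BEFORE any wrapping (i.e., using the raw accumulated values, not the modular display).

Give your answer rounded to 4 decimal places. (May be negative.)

After op 1 sync(2): ref=0.0000 raw=[0.0000 0.0000 0.0000]
After op 2 tick(6): ref=6.0000 raw=[12.0000 6.6000 6.6000]
After op 3 tick(2): ref=8.0000 raw=[16.0000 8.8000 8.8000]
Drift of clock 1 after op 3: 8.8000 - 8.0000 = 0.8000

Answer: 0.8000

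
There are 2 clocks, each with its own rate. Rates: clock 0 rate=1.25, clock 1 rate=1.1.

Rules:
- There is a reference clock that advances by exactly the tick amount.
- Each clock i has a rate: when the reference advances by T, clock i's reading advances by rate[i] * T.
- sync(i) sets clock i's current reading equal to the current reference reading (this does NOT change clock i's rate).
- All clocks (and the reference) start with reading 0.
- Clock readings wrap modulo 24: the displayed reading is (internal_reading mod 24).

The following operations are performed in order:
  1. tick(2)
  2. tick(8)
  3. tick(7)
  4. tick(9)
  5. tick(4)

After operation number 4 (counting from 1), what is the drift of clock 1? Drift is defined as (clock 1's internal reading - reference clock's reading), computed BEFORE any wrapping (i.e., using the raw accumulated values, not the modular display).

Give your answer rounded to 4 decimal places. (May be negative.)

Answer: 2.6000

Derivation:
After op 1 tick(2): ref=2.0000 raw=[2.5000 2.2000]
After op 2 tick(8): ref=10.0000 raw=[12.5000 11.0000]
After op 3 tick(7): ref=17.0000 raw=[21.2500 18.7000]
After op 4 tick(9): ref=26.0000 raw=[32.5000 28.6000]
Drift of clock 1 after op 4: 28.6000 - 26.0000 = 2.6000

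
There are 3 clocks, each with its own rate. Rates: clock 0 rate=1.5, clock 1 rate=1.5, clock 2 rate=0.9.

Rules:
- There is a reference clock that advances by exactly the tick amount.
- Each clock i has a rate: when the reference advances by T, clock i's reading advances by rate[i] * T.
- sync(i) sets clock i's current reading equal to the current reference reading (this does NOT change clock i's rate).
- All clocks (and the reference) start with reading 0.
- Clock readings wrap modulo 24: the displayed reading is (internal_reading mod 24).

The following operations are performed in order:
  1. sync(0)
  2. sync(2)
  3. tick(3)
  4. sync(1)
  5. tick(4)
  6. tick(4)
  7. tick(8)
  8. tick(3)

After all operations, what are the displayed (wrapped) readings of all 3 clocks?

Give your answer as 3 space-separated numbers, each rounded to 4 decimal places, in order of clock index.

Answer: 9.0000 7.5000 19.8000

Derivation:
After op 1 sync(0): ref=0.0000 raw=[0.0000 0.0000 0.0000]
After op 2 sync(2): ref=0.0000 raw=[0.0000 0.0000 0.0000]
After op 3 tick(3): ref=3.0000 raw=[4.5000 4.5000 2.7000]
After op 4 sync(1): ref=3.0000 raw=[4.5000 3.0000 2.7000]
After op 5 tick(4): ref=7.0000 raw=[10.5000 9.0000 6.3000]
After op 6 tick(4): ref=11.0000 raw=[16.5000 15.0000 9.9000]
After op 7 tick(8): ref=19.0000 raw=[28.5000 27.0000 17.1000]
After op 8 tick(3): ref=22.0000 raw=[33.0000 31.5000 19.8000]
Wrap final raw readings (mod 24): 33.0000 mod 24 = 9.0000; 31.5000 mod 24 = 7.5000; 19.8000 mod 24 = 19.8000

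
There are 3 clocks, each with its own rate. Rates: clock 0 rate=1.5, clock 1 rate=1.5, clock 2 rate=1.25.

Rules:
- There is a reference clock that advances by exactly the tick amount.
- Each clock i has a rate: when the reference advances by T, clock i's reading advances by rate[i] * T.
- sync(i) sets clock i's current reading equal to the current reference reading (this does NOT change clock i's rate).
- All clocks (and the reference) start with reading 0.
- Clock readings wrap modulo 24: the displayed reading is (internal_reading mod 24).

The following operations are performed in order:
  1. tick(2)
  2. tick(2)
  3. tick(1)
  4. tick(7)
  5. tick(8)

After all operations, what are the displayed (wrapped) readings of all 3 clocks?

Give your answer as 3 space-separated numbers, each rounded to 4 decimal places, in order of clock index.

Answer: 6.0000 6.0000 1.0000

Derivation:
After op 1 tick(2): ref=2.0000 raw=[3.0000 3.0000 2.5000]
After op 2 tick(2): ref=4.0000 raw=[6.0000 6.0000 5.0000]
After op 3 tick(1): ref=5.0000 raw=[7.5000 7.5000 6.2500]
After op 4 tick(7): ref=12.0000 raw=[18.0000 18.0000 15.0000]
After op 5 tick(8): ref=20.0000 raw=[30.0000 30.0000 25.0000]
Wrap final raw readings (mod 24): 30.0000 mod 24 = 6.0000; 30.0000 mod 24 = 6.0000; 25.0000 mod 24 = 1.0000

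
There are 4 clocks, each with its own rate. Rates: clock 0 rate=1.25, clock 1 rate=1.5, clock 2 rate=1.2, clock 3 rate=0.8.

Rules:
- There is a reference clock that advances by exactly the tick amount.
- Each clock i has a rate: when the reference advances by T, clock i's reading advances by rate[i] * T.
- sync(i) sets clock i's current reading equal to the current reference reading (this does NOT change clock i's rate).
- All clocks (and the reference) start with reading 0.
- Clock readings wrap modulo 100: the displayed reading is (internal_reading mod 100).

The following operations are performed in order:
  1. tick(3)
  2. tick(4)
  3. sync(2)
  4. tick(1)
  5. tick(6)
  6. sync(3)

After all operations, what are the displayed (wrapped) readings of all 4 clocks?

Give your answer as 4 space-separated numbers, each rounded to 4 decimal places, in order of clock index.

After op 1 tick(3): ref=3.0000 raw=[3.7500 4.5000 3.6000 2.4000]
After op 2 tick(4): ref=7.0000 raw=[8.7500 10.5000 8.4000 5.6000]
After op 3 sync(2): ref=7.0000 raw=[8.7500 10.5000 7.0000 5.6000]
After op 4 tick(1): ref=8.0000 raw=[10.0000 12.0000 8.2000 6.4000]
After op 5 tick(6): ref=14.0000 raw=[17.5000 21.0000 15.4000 11.2000]
After op 6 sync(3): ref=14.0000 raw=[17.5000 21.0000 15.4000 14.0000]
Wrap final raw readings (mod 100): 17.5000 mod 100 = 17.5000; 21.0000 mod 100 = 21.0000; 15.4000 mod 100 = 15.4000; 14.0000 mod 100 = 14.0000

Answer: 17.5000 21.0000 15.4000 14.0000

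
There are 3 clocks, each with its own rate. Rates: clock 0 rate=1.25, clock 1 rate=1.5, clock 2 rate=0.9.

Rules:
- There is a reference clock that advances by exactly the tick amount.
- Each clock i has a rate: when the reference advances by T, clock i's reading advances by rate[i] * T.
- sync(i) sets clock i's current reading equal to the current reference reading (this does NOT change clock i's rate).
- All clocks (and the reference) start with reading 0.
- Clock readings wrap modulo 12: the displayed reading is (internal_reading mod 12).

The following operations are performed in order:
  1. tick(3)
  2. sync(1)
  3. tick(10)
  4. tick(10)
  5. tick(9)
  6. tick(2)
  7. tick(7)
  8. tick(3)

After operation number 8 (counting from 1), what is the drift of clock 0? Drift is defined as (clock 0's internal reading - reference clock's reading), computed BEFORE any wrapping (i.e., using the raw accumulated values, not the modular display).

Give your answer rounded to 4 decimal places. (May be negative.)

Answer: 11.0000

Derivation:
After op 1 tick(3): ref=3.0000 raw=[3.7500 4.5000 2.7000]
After op 2 sync(1): ref=3.0000 raw=[3.7500 3.0000 2.7000]
After op 3 tick(10): ref=13.0000 raw=[16.2500 18.0000 11.7000]
After op 4 tick(10): ref=23.0000 raw=[28.7500 33.0000 20.7000]
After op 5 tick(9): ref=32.0000 raw=[40.0000 46.5000 28.8000]
After op 6 tick(2): ref=34.0000 raw=[42.5000 49.5000 30.6000]
After op 7 tick(7): ref=41.0000 raw=[51.2500 60.0000 36.9000]
After op 8 tick(3): ref=44.0000 raw=[55.0000 64.5000 39.6000]
Drift of clock 0 after op 8: 55.0000 - 44.0000 = 11.0000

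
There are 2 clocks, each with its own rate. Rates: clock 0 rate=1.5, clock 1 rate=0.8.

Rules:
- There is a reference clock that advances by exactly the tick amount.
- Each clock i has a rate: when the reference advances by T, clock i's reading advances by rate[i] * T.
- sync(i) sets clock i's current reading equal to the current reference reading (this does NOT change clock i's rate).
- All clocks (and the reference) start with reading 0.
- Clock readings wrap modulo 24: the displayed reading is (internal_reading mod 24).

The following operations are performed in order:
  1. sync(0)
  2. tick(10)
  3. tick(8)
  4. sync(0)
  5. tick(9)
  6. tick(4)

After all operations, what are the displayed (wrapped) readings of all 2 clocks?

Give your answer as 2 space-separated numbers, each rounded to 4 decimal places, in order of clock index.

After op 1 sync(0): ref=0.0000 raw=[0.0000 0.0000]
After op 2 tick(10): ref=10.0000 raw=[15.0000 8.0000]
After op 3 tick(8): ref=18.0000 raw=[27.0000 14.4000]
After op 4 sync(0): ref=18.0000 raw=[18.0000 14.4000]
After op 5 tick(9): ref=27.0000 raw=[31.5000 21.6000]
After op 6 tick(4): ref=31.0000 raw=[37.5000 24.8000]
Wrap final raw readings (mod 24): 37.5000 mod 24 = 13.5000; 24.8000 mod 24 = 0.8000

Answer: 13.5000 0.8000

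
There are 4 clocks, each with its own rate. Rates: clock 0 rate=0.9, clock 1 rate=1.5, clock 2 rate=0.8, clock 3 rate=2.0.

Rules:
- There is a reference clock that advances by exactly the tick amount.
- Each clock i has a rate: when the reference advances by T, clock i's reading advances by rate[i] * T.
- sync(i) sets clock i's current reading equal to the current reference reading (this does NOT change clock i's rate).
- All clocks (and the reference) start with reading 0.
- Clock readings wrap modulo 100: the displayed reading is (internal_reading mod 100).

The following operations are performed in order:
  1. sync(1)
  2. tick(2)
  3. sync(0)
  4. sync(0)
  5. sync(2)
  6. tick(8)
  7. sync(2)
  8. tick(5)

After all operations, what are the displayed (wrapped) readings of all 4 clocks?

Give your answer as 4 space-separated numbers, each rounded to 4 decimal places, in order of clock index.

Answer: 13.7000 22.5000 14.0000 30.0000

Derivation:
After op 1 sync(1): ref=0.0000 raw=[0.0000 0.0000 0.0000 0.0000]
After op 2 tick(2): ref=2.0000 raw=[1.8000 3.0000 1.6000 4.0000]
After op 3 sync(0): ref=2.0000 raw=[2.0000 3.0000 1.6000 4.0000]
After op 4 sync(0): ref=2.0000 raw=[2.0000 3.0000 1.6000 4.0000]
After op 5 sync(2): ref=2.0000 raw=[2.0000 3.0000 2.0000 4.0000]
After op 6 tick(8): ref=10.0000 raw=[9.2000 15.0000 8.4000 20.0000]
After op 7 sync(2): ref=10.0000 raw=[9.2000 15.0000 10.0000 20.0000]
After op 8 tick(5): ref=15.0000 raw=[13.7000 22.5000 14.0000 30.0000]
Wrap final raw readings (mod 100): 13.7000 mod 100 = 13.7000; 22.5000 mod 100 = 22.5000; 14.0000 mod 100 = 14.0000; 30.0000 mod 100 = 30.0000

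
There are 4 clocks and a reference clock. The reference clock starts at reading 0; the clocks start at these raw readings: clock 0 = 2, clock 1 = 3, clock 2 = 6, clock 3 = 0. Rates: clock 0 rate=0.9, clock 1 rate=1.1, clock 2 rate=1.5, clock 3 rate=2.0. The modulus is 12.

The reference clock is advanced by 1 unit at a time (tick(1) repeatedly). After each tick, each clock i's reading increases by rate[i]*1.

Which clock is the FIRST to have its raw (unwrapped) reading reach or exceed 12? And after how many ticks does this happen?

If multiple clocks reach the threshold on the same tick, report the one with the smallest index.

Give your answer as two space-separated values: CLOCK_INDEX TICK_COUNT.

clock 0: start=2, rate=0.9, needs 12-2 = 10; ticks = ceil(10/0.9) = ceil(11.1111) = 12; reading at tick 12 = 2 + 0.9*12 = 12.8000
clock 1: start=3, rate=1.1, needs 12-3 = 9; ticks = ceil(9/1.1) = ceil(8.1818) = 9; reading at tick 9 = 3 + 1.1*9 = 12.9000
clock 2: start=6, rate=1.5, needs 12-6 = 6; ticks = ceil(6/1.5) = ceil(4.0000) = 4; reading at tick 4 = 6 + 1.5*4 = 12.0000
clock 3: start=0, rate=2.0, needs 12-0 = 12; ticks = ceil(12/2.0) = ceil(6.0000) = 6; reading at tick 6 = 0 + 2.0*6 = 12.0000
Minimum tick count = 4; winners = [2]; smallest index = 2

Answer: 2 4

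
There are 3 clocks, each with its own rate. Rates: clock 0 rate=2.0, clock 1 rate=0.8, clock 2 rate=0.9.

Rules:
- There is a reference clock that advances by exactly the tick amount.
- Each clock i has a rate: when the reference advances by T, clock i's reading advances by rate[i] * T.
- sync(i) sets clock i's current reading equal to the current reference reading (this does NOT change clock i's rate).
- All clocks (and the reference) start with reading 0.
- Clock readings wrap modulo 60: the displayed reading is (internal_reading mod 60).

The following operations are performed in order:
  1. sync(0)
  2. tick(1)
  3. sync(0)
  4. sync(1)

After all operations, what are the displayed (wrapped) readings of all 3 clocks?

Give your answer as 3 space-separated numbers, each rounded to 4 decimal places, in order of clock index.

After op 1 sync(0): ref=0.0000 raw=[0.0000 0.0000 0.0000]
After op 2 tick(1): ref=1.0000 raw=[2.0000 0.8000 0.9000]
After op 3 sync(0): ref=1.0000 raw=[1.0000 0.8000 0.9000]
After op 4 sync(1): ref=1.0000 raw=[1.0000 1.0000 0.9000]
Wrap final raw readings (mod 60): 1.0000 mod 60 = 1.0000; 1.0000 mod 60 = 1.0000; 0.9000 mod 60 = 0.9000

Answer: 1.0000 1.0000 0.9000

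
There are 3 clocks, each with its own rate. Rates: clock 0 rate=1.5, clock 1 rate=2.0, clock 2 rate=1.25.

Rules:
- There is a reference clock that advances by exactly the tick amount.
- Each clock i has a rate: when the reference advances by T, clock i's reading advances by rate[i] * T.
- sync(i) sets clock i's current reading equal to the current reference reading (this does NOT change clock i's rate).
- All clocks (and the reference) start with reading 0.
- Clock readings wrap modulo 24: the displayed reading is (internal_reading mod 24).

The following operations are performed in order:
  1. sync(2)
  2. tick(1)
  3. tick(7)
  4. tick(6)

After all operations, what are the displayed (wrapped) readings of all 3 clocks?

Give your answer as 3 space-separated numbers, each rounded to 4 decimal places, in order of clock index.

After op 1 sync(2): ref=0.0000 raw=[0.0000 0.0000 0.0000]
After op 2 tick(1): ref=1.0000 raw=[1.5000 2.0000 1.2500]
After op 3 tick(7): ref=8.0000 raw=[12.0000 16.0000 10.0000]
After op 4 tick(6): ref=14.0000 raw=[21.0000 28.0000 17.5000]
Wrap final raw readings (mod 24): 21.0000 mod 24 = 21.0000; 28.0000 mod 24 = 4.0000; 17.5000 mod 24 = 17.5000

Answer: 21.0000 4.0000 17.5000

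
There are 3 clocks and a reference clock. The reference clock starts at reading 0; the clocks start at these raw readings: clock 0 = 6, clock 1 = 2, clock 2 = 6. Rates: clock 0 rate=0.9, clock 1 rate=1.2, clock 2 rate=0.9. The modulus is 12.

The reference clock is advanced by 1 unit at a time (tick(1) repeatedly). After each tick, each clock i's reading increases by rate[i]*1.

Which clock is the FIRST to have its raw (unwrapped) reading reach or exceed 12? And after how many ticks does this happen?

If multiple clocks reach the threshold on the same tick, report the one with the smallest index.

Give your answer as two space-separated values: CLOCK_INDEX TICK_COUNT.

Answer: 0 7

Derivation:
clock 0: start=6, rate=0.9, needs 12-6 = 6; ticks = ceil(6/0.9) = ceil(6.6667) = 7; reading at tick 7 = 6 + 0.9*7 = 12.3000
clock 1: start=2, rate=1.2, needs 12-2 = 10; ticks = ceil(10/1.2) = ceil(8.3333) = 9; reading at tick 9 = 2 + 1.2*9 = 12.8000
clock 2: start=6, rate=0.9, needs 12-6 = 6; ticks = ceil(6/0.9) = ceil(6.6667) = 7; reading at tick 7 = 6 + 0.9*7 = 12.3000
Minimum tick count = 7; winners = [0, 2]; smallest index = 0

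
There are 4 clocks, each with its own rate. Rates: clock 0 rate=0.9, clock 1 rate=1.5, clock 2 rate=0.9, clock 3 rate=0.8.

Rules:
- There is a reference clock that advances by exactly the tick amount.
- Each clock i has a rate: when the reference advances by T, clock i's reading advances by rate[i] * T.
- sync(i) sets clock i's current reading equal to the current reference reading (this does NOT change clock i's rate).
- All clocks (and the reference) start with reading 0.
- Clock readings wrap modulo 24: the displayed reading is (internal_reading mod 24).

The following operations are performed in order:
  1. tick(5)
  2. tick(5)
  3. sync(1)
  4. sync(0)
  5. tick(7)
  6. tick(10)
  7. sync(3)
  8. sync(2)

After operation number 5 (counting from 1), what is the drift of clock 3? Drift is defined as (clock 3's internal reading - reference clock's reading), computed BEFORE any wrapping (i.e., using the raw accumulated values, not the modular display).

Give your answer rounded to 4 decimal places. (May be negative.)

Answer: -3.4000

Derivation:
After op 1 tick(5): ref=5.0000 raw=[4.5000 7.5000 4.5000 4.0000]
After op 2 tick(5): ref=10.0000 raw=[9.0000 15.0000 9.0000 8.0000]
After op 3 sync(1): ref=10.0000 raw=[9.0000 10.0000 9.0000 8.0000]
After op 4 sync(0): ref=10.0000 raw=[10.0000 10.0000 9.0000 8.0000]
After op 5 tick(7): ref=17.0000 raw=[16.3000 20.5000 15.3000 13.6000]
Drift of clock 3 after op 5: 13.6000 - 17.0000 = -3.4000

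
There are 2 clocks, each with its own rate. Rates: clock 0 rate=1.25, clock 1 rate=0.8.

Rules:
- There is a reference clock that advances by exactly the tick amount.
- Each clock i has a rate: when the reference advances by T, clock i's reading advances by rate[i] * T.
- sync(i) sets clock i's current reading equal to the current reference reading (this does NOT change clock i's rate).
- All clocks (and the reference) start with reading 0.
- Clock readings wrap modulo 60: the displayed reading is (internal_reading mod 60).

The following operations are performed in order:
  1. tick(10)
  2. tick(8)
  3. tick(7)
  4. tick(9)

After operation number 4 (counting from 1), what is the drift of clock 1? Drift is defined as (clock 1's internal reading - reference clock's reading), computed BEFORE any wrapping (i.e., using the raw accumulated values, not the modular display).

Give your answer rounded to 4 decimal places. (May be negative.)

After op 1 tick(10): ref=10.0000 raw=[12.5000 8.0000]
After op 2 tick(8): ref=18.0000 raw=[22.5000 14.4000]
After op 3 tick(7): ref=25.0000 raw=[31.2500 20.0000]
After op 4 tick(9): ref=34.0000 raw=[42.5000 27.2000]
Drift of clock 1 after op 4: 27.2000 - 34.0000 = -6.8000

Answer: -6.8000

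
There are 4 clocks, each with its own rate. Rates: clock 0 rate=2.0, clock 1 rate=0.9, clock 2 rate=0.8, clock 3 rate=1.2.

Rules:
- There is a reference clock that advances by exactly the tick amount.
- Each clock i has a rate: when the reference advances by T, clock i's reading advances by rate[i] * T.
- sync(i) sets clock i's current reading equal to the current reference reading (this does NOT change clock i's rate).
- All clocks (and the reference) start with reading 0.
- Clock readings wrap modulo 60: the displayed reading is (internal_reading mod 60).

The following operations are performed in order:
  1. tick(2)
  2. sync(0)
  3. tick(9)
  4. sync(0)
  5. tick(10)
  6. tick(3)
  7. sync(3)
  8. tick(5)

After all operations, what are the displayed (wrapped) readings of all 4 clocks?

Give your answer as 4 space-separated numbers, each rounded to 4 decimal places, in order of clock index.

After op 1 tick(2): ref=2.0000 raw=[4.0000 1.8000 1.6000 2.4000]
After op 2 sync(0): ref=2.0000 raw=[2.0000 1.8000 1.6000 2.4000]
After op 3 tick(9): ref=11.0000 raw=[20.0000 9.9000 8.8000 13.2000]
After op 4 sync(0): ref=11.0000 raw=[11.0000 9.9000 8.8000 13.2000]
After op 5 tick(10): ref=21.0000 raw=[31.0000 18.9000 16.8000 25.2000]
After op 6 tick(3): ref=24.0000 raw=[37.0000 21.6000 19.2000 28.8000]
After op 7 sync(3): ref=24.0000 raw=[37.0000 21.6000 19.2000 24.0000]
After op 8 tick(5): ref=29.0000 raw=[47.0000 26.1000 23.2000 30.0000]
Wrap final raw readings (mod 60): 47.0000 mod 60 = 47.0000; 26.1000 mod 60 = 26.1000; 23.2000 mod 60 = 23.2000; 30.0000 mod 60 = 30.0000

Answer: 47.0000 26.1000 23.2000 30.0000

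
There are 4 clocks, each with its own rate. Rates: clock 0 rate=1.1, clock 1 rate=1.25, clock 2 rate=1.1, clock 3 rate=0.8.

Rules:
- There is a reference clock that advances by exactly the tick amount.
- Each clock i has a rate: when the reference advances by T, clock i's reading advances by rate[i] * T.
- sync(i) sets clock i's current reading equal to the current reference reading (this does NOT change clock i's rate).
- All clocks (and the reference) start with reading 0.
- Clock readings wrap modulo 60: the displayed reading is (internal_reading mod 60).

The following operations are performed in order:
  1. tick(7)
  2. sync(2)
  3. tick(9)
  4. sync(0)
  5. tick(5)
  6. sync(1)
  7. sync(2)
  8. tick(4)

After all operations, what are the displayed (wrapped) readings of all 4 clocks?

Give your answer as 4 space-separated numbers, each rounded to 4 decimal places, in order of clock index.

After op 1 tick(7): ref=7.0000 raw=[7.7000 8.7500 7.7000 5.6000]
After op 2 sync(2): ref=7.0000 raw=[7.7000 8.7500 7.0000 5.6000]
After op 3 tick(9): ref=16.0000 raw=[17.6000 20.0000 16.9000 12.8000]
After op 4 sync(0): ref=16.0000 raw=[16.0000 20.0000 16.9000 12.8000]
After op 5 tick(5): ref=21.0000 raw=[21.5000 26.2500 22.4000 16.8000]
After op 6 sync(1): ref=21.0000 raw=[21.5000 21.0000 22.4000 16.8000]
After op 7 sync(2): ref=21.0000 raw=[21.5000 21.0000 21.0000 16.8000]
After op 8 tick(4): ref=25.0000 raw=[25.9000 26.0000 25.4000 20.0000]
Wrap final raw readings (mod 60): 25.9000 mod 60 = 25.9000; 26.0000 mod 60 = 26.0000; 25.4000 mod 60 = 25.4000; 20.0000 mod 60 = 20.0000

Answer: 25.9000 26.0000 25.4000 20.0000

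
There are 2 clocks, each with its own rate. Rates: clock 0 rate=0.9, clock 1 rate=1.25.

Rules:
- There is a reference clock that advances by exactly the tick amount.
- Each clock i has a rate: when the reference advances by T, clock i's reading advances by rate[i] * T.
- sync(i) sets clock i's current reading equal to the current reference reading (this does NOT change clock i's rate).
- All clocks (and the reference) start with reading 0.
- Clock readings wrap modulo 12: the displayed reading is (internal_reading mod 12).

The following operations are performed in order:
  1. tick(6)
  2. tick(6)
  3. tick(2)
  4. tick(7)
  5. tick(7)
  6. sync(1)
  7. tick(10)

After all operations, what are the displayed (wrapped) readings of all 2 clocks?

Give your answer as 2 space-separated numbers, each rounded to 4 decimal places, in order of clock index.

Answer: 10.2000 4.5000

Derivation:
After op 1 tick(6): ref=6.0000 raw=[5.4000 7.5000]
After op 2 tick(6): ref=12.0000 raw=[10.8000 15.0000]
After op 3 tick(2): ref=14.0000 raw=[12.6000 17.5000]
After op 4 tick(7): ref=21.0000 raw=[18.9000 26.2500]
After op 5 tick(7): ref=28.0000 raw=[25.2000 35.0000]
After op 6 sync(1): ref=28.0000 raw=[25.2000 28.0000]
After op 7 tick(10): ref=38.0000 raw=[34.2000 40.5000]
Wrap final raw readings (mod 12): 34.2000 mod 12 = 10.2000; 40.5000 mod 12 = 4.5000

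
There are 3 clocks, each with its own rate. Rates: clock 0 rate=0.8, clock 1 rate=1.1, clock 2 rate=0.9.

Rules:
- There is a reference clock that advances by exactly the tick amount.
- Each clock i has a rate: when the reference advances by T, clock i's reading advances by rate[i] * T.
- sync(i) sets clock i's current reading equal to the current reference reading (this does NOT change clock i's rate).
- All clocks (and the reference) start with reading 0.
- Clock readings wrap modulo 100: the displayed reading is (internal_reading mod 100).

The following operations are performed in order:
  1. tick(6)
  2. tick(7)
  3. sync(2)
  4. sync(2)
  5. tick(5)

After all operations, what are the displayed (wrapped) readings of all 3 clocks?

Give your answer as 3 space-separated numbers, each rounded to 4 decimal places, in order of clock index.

Answer: 14.4000 19.8000 17.5000

Derivation:
After op 1 tick(6): ref=6.0000 raw=[4.8000 6.6000 5.4000]
After op 2 tick(7): ref=13.0000 raw=[10.4000 14.3000 11.7000]
After op 3 sync(2): ref=13.0000 raw=[10.4000 14.3000 13.0000]
After op 4 sync(2): ref=13.0000 raw=[10.4000 14.3000 13.0000]
After op 5 tick(5): ref=18.0000 raw=[14.4000 19.8000 17.5000]
Wrap final raw readings (mod 100): 14.4000 mod 100 = 14.4000; 19.8000 mod 100 = 19.8000; 17.5000 mod 100 = 17.5000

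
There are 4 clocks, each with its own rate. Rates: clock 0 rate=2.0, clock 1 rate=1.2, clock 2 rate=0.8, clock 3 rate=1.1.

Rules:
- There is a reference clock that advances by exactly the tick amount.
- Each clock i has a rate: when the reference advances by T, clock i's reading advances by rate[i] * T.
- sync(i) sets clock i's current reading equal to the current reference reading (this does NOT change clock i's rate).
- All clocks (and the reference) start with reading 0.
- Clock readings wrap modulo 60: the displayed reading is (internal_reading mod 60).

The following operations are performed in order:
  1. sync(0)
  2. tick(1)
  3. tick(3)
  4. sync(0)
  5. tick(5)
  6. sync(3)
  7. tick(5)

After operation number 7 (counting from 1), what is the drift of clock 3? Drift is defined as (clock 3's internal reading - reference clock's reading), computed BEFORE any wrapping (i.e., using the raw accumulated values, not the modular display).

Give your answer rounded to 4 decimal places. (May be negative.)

Answer: 0.5000

Derivation:
After op 1 sync(0): ref=0.0000 raw=[0.0000 0.0000 0.0000 0.0000]
After op 2 tick(1): ref=1.0000 raw=[2.0000 1.2000 0.8000 1.1000]
After op 3 tick(3): ref=4.0000 raw=[8.0000 4.8000 3.2000 4.4000]
After op 4 sync(0): ref=4.0000 raw=[4.0000 4.8000 3.2000 4.4000]
After op 5 tick(5): ref=9.0000 raw=[14.0000 10.8000 7.2000 9.9000]
After op 6 sync(3): ref=9.0000 raw=[14.0000 10.8000 7.2000 9.0000]
After op 7 tick(5): ref=14.0000 raw=[24.0000 16.8000 11.2000 14.5000]
Drift of clock 3 after op 7: 14.5000 - 14.0000 = 0.5000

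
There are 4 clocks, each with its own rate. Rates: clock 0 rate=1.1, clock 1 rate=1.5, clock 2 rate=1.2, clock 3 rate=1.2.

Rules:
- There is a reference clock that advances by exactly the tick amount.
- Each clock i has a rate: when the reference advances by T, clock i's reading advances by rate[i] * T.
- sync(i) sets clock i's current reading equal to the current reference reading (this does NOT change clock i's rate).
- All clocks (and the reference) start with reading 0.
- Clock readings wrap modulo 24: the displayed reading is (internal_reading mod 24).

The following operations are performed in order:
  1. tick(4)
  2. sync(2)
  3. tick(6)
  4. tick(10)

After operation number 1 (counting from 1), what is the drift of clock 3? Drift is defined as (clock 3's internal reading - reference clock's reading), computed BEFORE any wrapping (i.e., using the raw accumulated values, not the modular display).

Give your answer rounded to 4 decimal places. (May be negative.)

Answer: 0.8000

Derivation:
After op 1 tick(4): ref=4.0000 raw=[4.4000 6.0000 4.8000 4.8000]
Drift of clock 3 after op 1: 4.8000 - 4.0000 = 0.8000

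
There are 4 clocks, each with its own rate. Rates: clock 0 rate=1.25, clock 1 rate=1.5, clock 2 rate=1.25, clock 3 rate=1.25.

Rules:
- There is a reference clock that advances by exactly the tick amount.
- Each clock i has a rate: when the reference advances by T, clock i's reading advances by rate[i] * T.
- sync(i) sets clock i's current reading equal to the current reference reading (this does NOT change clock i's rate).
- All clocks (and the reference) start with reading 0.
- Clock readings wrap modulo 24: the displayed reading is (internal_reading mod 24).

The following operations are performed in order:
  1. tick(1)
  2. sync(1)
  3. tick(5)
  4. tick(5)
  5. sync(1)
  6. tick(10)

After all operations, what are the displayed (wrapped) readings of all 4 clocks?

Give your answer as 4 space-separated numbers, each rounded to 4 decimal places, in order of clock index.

After op 1 tick(1): ref=1.0000 raw=[1.2500 1.5000 1.2500 1.2500]
After op 2 sync(1): ref=1.0000 raw=[1.2500 1.0000 1.2500 1.2500]
After op 3 tick(5): ref=6.0000 raw=[7.5000 8.5000 7.5000 7.5000]
After op 4 tick(5): ref=11.0000 raw=[13.7500 16.0000 13.7500 13.7500]
After op 5 sync(1): ref=11.0000 raw=[13.7500 11.0000 13.7500 13.7500]
After op 6 tick(10): ref=21.0000 raw=[26.2500 26.0000 26.2500 26.2500]
Wrap final raw readings (mod 24): 26.2500 mod 24 = 2.2500; 26.0000 mod 24 = 2.0000; 26.2500 mod 24 = 2.2500; 26.2500 mod 24 = 2.2500

Answer: 2.2500 2.0000 2.2500 2.2500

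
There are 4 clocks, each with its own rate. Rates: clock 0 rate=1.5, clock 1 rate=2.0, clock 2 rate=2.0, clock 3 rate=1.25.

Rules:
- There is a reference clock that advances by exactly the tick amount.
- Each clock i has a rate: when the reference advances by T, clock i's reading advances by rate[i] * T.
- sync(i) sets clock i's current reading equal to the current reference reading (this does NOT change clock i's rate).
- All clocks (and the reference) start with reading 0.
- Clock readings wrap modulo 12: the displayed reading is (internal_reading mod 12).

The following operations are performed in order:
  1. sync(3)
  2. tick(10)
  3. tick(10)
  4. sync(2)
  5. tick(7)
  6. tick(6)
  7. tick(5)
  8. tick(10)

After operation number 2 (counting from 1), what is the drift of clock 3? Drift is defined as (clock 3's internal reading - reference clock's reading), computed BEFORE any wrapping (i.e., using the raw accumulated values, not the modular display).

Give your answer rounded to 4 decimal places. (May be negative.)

Answer: 2.5000

Derivation:
After op 1 sync(3): ref=0.0000 raw=[0.0000 0.0000 0.0000 0.0000]
After op 2 tick(10): ref=10.0000 raw=[15.0000 20.0000 20.0000 12.5000]
Drift of clock 3 after op 2: 12.5000 - 10.0000 = 2.5000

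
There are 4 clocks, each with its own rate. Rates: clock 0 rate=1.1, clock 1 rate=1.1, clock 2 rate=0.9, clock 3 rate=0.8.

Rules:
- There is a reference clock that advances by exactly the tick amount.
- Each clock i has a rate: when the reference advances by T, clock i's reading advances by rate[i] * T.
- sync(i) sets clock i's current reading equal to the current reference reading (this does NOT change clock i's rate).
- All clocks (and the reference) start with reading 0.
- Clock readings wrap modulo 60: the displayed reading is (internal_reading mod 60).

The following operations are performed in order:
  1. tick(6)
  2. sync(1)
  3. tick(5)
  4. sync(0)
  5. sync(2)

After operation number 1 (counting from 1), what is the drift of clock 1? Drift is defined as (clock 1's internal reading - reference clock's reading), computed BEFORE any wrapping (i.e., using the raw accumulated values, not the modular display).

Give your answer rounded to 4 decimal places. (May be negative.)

After op 1 tick(6): ref=6.0000 raw=[6.6000 6.6000 5.4000 4.8000]
Drift of clock 1 after op 1: 6.6000 - 6.0000 = 0.6000

Answer: 0.6000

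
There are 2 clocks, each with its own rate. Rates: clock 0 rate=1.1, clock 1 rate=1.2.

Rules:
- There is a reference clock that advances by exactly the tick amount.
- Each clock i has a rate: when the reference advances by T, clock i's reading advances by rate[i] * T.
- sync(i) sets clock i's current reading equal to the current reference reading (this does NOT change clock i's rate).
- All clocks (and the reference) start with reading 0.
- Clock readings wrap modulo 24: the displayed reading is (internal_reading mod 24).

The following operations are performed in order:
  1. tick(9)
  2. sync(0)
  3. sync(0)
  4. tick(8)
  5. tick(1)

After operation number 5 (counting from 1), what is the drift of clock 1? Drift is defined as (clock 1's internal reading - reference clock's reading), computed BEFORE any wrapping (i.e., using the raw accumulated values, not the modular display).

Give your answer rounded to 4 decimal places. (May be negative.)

Answer: 3.6000

Derivation:
After op 1 tick(9): ref=9.0000 raw=[9.9000 10.8000]
After op 2 sync(0): ref=9.0000 raw=[9.0000 10.8000]
After op 3 sync(0): ref=9.0000 raw=[9.0000 10.8000]
After op 4 tick(8): ref=17.0000 raw=[17.8000 20.4000]
After op 5 tick(1): ref=18.0000 raw=[18.9000 21.6000]
Drift of clock 1 after op 5: 21.6000 - 18.0000 = 3.6000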